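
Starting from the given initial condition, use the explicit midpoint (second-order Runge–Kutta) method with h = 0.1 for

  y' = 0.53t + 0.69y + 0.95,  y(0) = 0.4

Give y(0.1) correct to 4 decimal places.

Midpoint: k1 = f(t_n, y_n); k2 = f(t_n + h/2, y_n + (h/2)·k1); y_{n+1} = y_n + h·k2.
t=0.000000, y=0.400000:
  k1 = f(0.000000, 0.400000) = 1.226000
  k2 = f(0.050000, 0.461300) = 1.294797
  y ← 0.400000 + 0.1·1.294797 = 0.529480
y(0.1) ≈ 0.5295

0.5295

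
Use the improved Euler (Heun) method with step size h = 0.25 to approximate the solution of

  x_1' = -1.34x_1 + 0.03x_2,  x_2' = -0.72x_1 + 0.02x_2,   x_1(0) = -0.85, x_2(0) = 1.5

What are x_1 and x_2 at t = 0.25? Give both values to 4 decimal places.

Heun on (x_1,x_2): k1 = f(t_n, state_n); k2 = f(t_n + h, state_n + h·k1); state_{n+1} = state_n + (h/2)·(k1 + k2).
0.000000: (-0.850000, 1.500000)
  k1 = (1.184000, 0.642000)
  predictor → (-0.554000, 1.660500)
  k2 = (0.792175, 0.432090)
  → (-0.602978, 1.634261)
(x_1(0.25), x_2(0.25)) ≈ (-0.6030, 1.6343)

-0.6030, 1.6343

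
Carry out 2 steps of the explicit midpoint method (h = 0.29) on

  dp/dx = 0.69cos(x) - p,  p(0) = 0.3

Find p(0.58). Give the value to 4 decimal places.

Midpoint: k1 = f(x_n, p_n); k2 = f(x_n + h/2, p_n + (h/2)·k1); p_{n+1} = p_n + h·k2.
x=0.000000, p=0.300000:
  k1 = f(0.000000, 0.300000) = 0.390000
  k2 = f(0.145000, 0.356550) = 0.326209
  p ← 0.300000 + 0.29·0.326209 = 0.394601
x=0.290000, p=0.394601:
  k1 = f(0.290000, 0.394601) = 0.266588
  k2 = f(0.435000, 0.433256) = 0.192484
  p ← 0.394601 + 0.29·0.192484 = 0.450421
p(0.58) ≈ 0.4504

0.4504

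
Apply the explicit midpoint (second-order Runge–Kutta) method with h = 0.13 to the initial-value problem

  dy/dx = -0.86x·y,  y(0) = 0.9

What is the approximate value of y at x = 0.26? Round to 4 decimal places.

Midpoint: k1 = f(x_n, y_n); k2 = f(x_n + h/2, y_n + (h/2)·k1); y_{n+1} = y_n + h·k2.
x=0.000000, y=0.900000:
  k1 = f(0.000000, 0.900000) = 0.000000
  k2 = f(0.065000, 0.900000) = -0.050310
  y ← 0.900000 + 0.13·(-0.050310) = 0.893460
x=0.130000, y=0.893460:
  k1 = f(0.130000, 0.893460) = -0.099889
  k2 = f(0.195000, 0.886967) = -0.148744
  y ← 0.893460 + 0.13·(-0.148744) = 0.874123
y(0.26) ≈ 0.8741

0.8741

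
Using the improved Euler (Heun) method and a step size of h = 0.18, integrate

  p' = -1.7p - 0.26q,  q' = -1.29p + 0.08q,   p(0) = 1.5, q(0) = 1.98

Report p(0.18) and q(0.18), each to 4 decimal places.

1.0402, 1.7220

Heun on (p,q): k1 = f(t_n, state_n); k2 = f(t_n + h, state_n + h·k1); state_{n+1} = state_n + (h/2)·(k1 + k2).
0.000000: (1.500000, 1.980000)
  k1 = (-3.064800, -1.776600)
  predictor → (0.948336, 1.660212)
  k2 = (-2.043826, -1.090536)
  → (1.040224, 1.721958)
(p(0.18), q(0.18)) ≈ (1.0402, 1.7220)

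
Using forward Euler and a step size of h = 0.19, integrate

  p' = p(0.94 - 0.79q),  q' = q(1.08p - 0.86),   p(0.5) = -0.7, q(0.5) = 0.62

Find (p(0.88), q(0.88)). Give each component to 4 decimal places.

-0.8466, 0.2924

Euler on (p,q): p_{n+1} = p_n + h·p', q_{n+1} = q_n + h·q'.
0.500000: (-0.700000, 0.620000); f=(-0.315140, -1.001920) → (-0.759877, 0.429635)
0.690000: (-0.759877, 0.429635); f=(-0.456373, -0.722074) → (-0.846587, 0.292441)
(p(0.88), q(0.88)) ≈ (-0.8466, 0.2924)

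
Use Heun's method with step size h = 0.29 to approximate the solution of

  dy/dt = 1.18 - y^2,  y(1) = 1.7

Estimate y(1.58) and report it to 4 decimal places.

1.2651

Heun: k1 = f(t_n, y_n); k2 = f(t_n + h, y_n + h·k1); y_{n+1} = y_n + (h/2)·(k1 + k2).
t=1.000000, y=1.700000:
  k1 = f(1.000000, 1.700000) = -1.710000
  k2 = f(1.290000, 1.204100) = -0.269857
  y ← 1.700000 + (0.29/2)·(-1.710000 + (-0.269857)) = 1.412921
t=1.290000, y=1.412921:
  k1 = f(1.290000, 1.412921) = -0.816345
  k2 = f(1.580000, 1.176181) = -0.203401
  y ← 1.412921 + (0.29/2)·(-0.816345 + (-0.203401)) = 1.265058
y(1.58) ≈ 1.2651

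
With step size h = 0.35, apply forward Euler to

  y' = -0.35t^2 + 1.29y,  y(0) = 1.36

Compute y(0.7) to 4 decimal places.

2.8503

Euler: y_{n+1} = y_n + h·f(t_n, y_n).
t=0.000000, y=1.360000: f=1.754400 → y ← 1.360000 + 0.35·1.754400 = 1.974040
t=0.350000, y=1.974040: f=2.503637 → y ← 1.974040 + 0.35·2.503637 = 2.850313
y(0.7) ≈ 2.8503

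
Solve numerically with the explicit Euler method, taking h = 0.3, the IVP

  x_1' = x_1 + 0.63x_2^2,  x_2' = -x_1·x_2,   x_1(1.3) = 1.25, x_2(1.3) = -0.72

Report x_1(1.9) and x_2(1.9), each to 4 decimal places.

2.2781, -0.2174

Euler on (x_1,x_2): x_1_{n+1} = x_1_n + h·x_1', x_2_{n+1} = x_2_n + h·x_2'.
1.300000: (1.250000, -0.720000); f=(1.576592, 0.900000) → (1.722978, -0.450000)
1.600000: (1.722978, -0.450000); f=(1.850553, 0.775340) → (2.278143, -0.217398)
(x_1(1.9), x_2(1.9)) ≈ (2.2781, -0.2174)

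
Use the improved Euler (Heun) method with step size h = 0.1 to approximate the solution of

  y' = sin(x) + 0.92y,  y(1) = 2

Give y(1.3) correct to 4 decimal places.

2.9470

Heun: k1 = f(x_n, y_n); k2 = f(x_n + h, y_n + h·k1); y_{n+1} = y_n + (h/2)·(k1 + k2).
x=1.000000, y=2.000000:
  k1 = f(1.000000, 2.000000) = 2.681471
  k2 = f(1.100000, 2.268147) = 2.977903
  y ← 2.000000 + (0.1/2)·(2.681471 + 2.977903) = 2.282969
x=1.100000, y=2.282969:
  k1 = f(1.100000, 2.282969) = 2.991539
  k2 = f(1.200000, 2.582123) = 3.307592
  y ← 2.282969 + (0.1/2)·(2.991539 + 3.307592) = 2.597925
x=1.200000, y=2.597925:
  k1 = f(1.200000, 2.597925) = 3.322130
  k2 = f(1.300000, 2.930138) = 3.659285
  y ← 2.597925 + (0.1/2)·(3.322130 + 3.659285) = 2.946996
y(1.3) ≈ 2.9470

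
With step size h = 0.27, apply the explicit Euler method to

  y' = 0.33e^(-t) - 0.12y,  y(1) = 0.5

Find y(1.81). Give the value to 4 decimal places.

0.5270

Euler: y_{n+1} = y_n + h·f(t_n, y_n).
t=1.000000, y=0.500000: f=0.061400 → y ← 0.500000 + 0.27·0.061400 = 0.516578
t=1.270000, y=0.516578: f=0.030685 → y ← 0.516578 + 0.27·0.030685 = 0.524863
t=1.540000, y=0.524863: f=0.007762 → y ← 0.524863 + 0.27·0.007762 = 0.526959
y(1.81) ≈ 0.5270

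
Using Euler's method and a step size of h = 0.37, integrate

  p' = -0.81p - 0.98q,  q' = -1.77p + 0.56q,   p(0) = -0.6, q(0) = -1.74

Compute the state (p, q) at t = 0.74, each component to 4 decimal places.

0.7668, -2.1994

Euler on (p,q): p_{n+1} = p_n + h·p', q_{n+1} = q_n + h·q'.
0.000000: (-0.600000, -1.740000); f=(2.191200, 0.087600) → (0.210744, -1.707588)
0.370000: (0.210744, -1.707588); f=(1.502734, -1.329266) → (0.766755, -2.199416)
(p(0.74), q(0.74)) ≈ (0.7668, -2.1994)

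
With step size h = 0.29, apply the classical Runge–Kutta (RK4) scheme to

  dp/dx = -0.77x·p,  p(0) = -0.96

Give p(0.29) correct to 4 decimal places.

RK4: k1 = f(x_n, p_n); k2 = f(x_n + h/2, p_n + (h/2)·k1); k3 = f(x_n + h/2, p_n + (h/2)·k2); k4 = f(x_n + h, p_n + h·k3); p_{n+1} = p_n + (h/6)·(k1 + 2k2 + 2k3 + k4).
x=0.000000, p=-0.960000:
  k1 = f(0.000000, -0.960000) = 0.000000
  k2 = f(0.145000, -0.960000) = 0.107184
  k3 = f(0.145000, -0.944458) = 0.105449
  k4 = f(0.290000, -0.929420) = 0.207539
  p ← -0.960000 + (0.29/6)·(k1 + 2k2 + 2k3 + k4) = -0.929414
p(0.29) ≈ -0.9294

-0.9294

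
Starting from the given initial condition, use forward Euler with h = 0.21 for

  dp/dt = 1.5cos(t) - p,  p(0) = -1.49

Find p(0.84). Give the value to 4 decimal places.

Euler: p_{n+1} = p_n + h·f(t_n, p_n).
t=0.000000, p=-1.490000: f=2.990000 → p ← -1.490000 + 0.21·2.990000 = -0.862100
t=0.210000, p=-0.862100: f=2.329146 → p ← -0.862100 + 0.21·2.329146 = -0.372979
t=0.420000, p=-0.372979: f=1.742613 → p ← -0.372979 + 0.21·1.742613 = -0.007031
t=0.630000, p=-0.007031: f=1.219072 → p ← -0.007031 + 0.21·1.219072 = 0.248974
p(0.84) ≈ 0.2490

0.2490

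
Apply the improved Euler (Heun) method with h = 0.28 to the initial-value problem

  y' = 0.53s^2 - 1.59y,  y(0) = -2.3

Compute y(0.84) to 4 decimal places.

Heun: k1 = f(s_n, y_n); k2 = f(s_n + h, y_n + h·k1); y_{n+1} = y_n + (h/2)·(k1 + k2).
s=0.000000, y=-2.300000:
  k1 = f(0.000000, -2.300000) = 3.657000
  k2 = f(0.280000, -1.276040) = 2.070456
  y ← -2.300000 + (0.28/2)·(3.657000 + 2.070456) = -1.498156
s=0.280000, y=-1.498156:
  k1 = f(0.280000, -1.498156) = 2.423620
  k2 = f(0.560000, -0.819543) = 1.469281
  y ← -1.498156 + (0.28/2)·(2.423620 + 1.469281) = -0.953150
s=0.560000, y=-0.953150:
  k1 = f(0.560000, -0.953150) = 1.681717
  k2 = f(0.840000, -0.482269) = 1.140776
  y ← -0.953150 + (0.28/2)·(1.681717 + 1.140776) = -0.558001
y(0.84) ≈ -0.5580

-0.5580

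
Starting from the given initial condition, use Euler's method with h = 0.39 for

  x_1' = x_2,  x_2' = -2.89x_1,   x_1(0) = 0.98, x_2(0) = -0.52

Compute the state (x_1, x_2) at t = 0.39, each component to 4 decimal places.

Euler on (x_1,x_2): x_1_{n+1} = x_1_n + h·x_1', x_2_{n+1} = x_2_n + h·x_2'.
0.000000: (0.980000, -0.520000); f=(-0.520000, -2.832200) → (0.777200, -1.624558)
(x_1(0.39), x_2(0.39)) ≈ (0.7772, -1.6246)

0.7772, -1.6246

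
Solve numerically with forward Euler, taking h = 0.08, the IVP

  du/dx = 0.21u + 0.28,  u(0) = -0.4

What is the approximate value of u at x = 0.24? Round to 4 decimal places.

-0.3522

Euler: u_{n+1} = u_n + h·f(x_n, u_n).
x=0.000000, u=-0.400000: f=0.196000 → u ← -0.400000 + 0.08·0.196000 = -0.384320
x=0.080000, u=-0.384320: f=0.199293 → u ← -0.384320 + 0.08·0.199293 = -0.368377
x=0.160000, u=-0.368377: f=0.202641 → u ← -0.368377 + 0.08·0.202641 = -0.352165
u(0.24) ≈ -0.3522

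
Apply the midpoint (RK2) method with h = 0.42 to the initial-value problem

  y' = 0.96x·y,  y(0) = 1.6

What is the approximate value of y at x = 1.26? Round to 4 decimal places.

3.3095

Midpoint: k1 = f(x_n, y_n); k2 = f(x_n + h/2, y_n + (h/2)·k1); y_{n+1} = y_n + h·k2.
x=0.000000, y=1.600000:
  k1 = f(0.000000, 1.600000) = 0.000000
  k2 = f(0.210000, 1.600000) = 0.322560
  y ← 1.600000 + 0.42·0.322560 = 1.735475
x=0.420000, y=1.735475:
  k1 = f(0.420000, 1.735475) = 0.699744
  k2 = f(0.630000, 1.882421) = 1.138488
  y ← 1.735475 + 0.42·1.138488 = 2.213640
x=0.840000, y=2.213640:
  k1 = f(0.840000, 2.213640) = 1.785080
  k2 = f(1.050000, 2.588507) = 2.609215
  y ← 2.213640 + 0.42·2.609215 = 3.309511
y(1.26) ≈ 3.3095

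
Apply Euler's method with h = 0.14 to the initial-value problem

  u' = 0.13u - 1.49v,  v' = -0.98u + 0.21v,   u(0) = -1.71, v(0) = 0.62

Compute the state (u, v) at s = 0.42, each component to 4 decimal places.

-2.3655, 1.4754

Euler on (u,v): u_{n+1} = u_n + h·u', v_{n+1} = v_n + h·v'.
0.000000: (-1.710000, 0.620000); f=(-1.146100, 1.806000) → (-1.870454, 0.872840)
0.140000: (-1.870454, 0.872840); f=(-1.543691, 2.016341) → (-2.086571, 1.155128)
0.280000: (-2.086571, 1.155128); f=(-1.992395, 2.287416) → (-2.365506, 1.475366)
(u(0.42), v(0.42)) ≈ (-2.3655, 1.4754)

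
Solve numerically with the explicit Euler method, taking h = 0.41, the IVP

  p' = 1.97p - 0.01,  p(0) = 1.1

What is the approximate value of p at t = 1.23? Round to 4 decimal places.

6.4730

Euler: p_{n+1} = p_n + h·f(t_n, p_n).
t=0.000000, p=1.100000: f=2.157000 → p ← 1.100000 + 0.41·2.157000 = 1.984370
t=0.410000, p=1.984370: f=3.899209 → p ← 1.984370 + 0.41·3.899209 = 3.583046
t=0.820000, p=3.583046: f=7.048600 → p ← 3.583046 + 0.41·7.048600 = 6.472972
p(1.23) ≈ 6.4730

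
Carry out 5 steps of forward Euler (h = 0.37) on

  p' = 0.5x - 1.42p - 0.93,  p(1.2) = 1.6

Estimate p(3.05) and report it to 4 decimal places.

0.2211

Euler: p_{n+1} = p_n + h·f(x_n, p_n).
x=1.200000, p=1.600000: f=-2.602000 → p ← 1.600000 + 0.37·(-2.602000) = 0.637260
x=1.570000, p=0.637260: f=-1.049909 → p ← 0.637260 + 0.37·(-1.049909) = 0.248794
x=1.940000, p=0.248794: f=-0.313287 → p ← 0.248794 + 0.37·(-0.313287) = 0.132877
x=2.310000, p=0.132877: f=0.036314 → p ← 0.132877 + 0.37·0.036314 = 0.146314
x=2.680000, p=0.146314: f=0.202235 → p ← 0.146314 + 0.37·0.202235 = 0.221140
p(3.05) ≈ 0.2211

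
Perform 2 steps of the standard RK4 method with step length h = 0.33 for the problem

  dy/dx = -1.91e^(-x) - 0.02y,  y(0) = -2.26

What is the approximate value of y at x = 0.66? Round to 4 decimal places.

-3.1465

RK4: k1 = f(x_n, y_n); k2 = f(x_n + h/2, y_n + (h/2)·k1); k3 = f(x_n + h/2, y_n + (h/2)·k2); k4 = f(x_n + h, y_n + h·k3); y_{n+1} = y_n + (h/6)·(k1 + 2k2 + 2k3 + k4).
x=0.000000, y=-2.260000:
  k1 = f(0.000000, -2.260000) = -1.864800
  k2 = f(0.165000, -2.567692) = -1.568123
  k3 = f(0.165000, -2.518740) = -1.569102
  k4 = f(0.330000, -2.777804) = -1.317588
  y ← -2.260000 + (0.33/6)·(k1 + 2k2 + 2k3 + k4) = -2.780126
x=0.330000, y=-2.780126:
  k1 = f(0.330000, -2.780126) = -1.317542
  k2 = f(0.495000, -2.997521) = -1.104330
  k3 = f(0.495000, -2.962341) = -1.105034
  k4 = f(0.660000, -3.144787) = -0.924290
  y ← -2.780126 + (0.33/6)·(k1 + 2k2 + 2k3 + k4) = -3.146457
y(0.66) ≈ -3.1465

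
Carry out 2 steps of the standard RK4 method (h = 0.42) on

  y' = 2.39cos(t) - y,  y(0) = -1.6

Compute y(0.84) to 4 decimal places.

RK4: k1 = f(t_n, y_n); k2 = f(t_n + h/2, y_n + (h/2)·k1); k3 = f(t_n + h/2, y_n + (h/2)·k2); k4 = f(t_n + h, y_n + h·k3); y_{n+1} = y_n + (h/6)·(k1 + 2k2 + 2k3 + k4).
t=0.000000, y=-1.600000:
  k1 = f(0.000000, -1.600000) = 3.990000
  k2 = f(0.210000, -0.762100) = 3.099594
  k3 = f(0.210000, -0.949085) = 3.286579
  k4 = f(0.420000, -0.219637) = 2.401919
  y ← -1.600000 + (0.42/6)·(k1 + 2k2 + 2k3 + k4) = -0.258501
t=0.420000, y=-0.258501:
  k1 = f(0.420000, -0.258501) = 2.440784
  k2 = f(0.630000, 0.254063) = 1.677123
  k3 = f(0.630000, 0.093694) = 1.837491
  k4 = f(0.840000, 0.513245) = 1.081991
  y ← -0.258501 + (0.42/6)·(k1 + 2k2 + 2k3 + k4) = 0.480139
y(0.84) ≈ 0.4801

0.4801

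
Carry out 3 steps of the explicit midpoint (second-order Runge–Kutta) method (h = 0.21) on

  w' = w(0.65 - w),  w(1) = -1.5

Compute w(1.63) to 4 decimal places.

-20.6547

Midpoint: k1 = f(s_n, w_n); k2 = f(s_n + h/2, w_n + (h/2)·k1); w_{n+1} = w_n + h·k2.
s=1.000000, w=-1.500000:
  k1 = f(1.000000, -1.500000) = -3.225000
  k2 = f(1.105000, -1.838625) = -4.575648
  w ← -1.500000 + 0.21·(-4.575648) = -2.460886
s=1.210000, w=-2.460886:
  k1 = f(1.210000, -2.460886) = -7.655536
  k2 = f(1.315000, -3.264717) = -12.780446
  w ← -2.460886 + 0.21·(-12.780446) = -5.144780
s=1.420000, w=-5.144780:
  k1 = f(1.420000, -5.144780) = -29.812866
  k2 = f(1.525000, -8.275131) = -73.856624
  w ← -5.144780 + 0.21·(-73.856624) = -20.654671
w(1.63) ≈ -20.6547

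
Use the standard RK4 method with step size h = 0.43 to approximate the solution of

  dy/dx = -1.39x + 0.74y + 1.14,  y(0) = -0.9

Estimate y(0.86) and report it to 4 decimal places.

-0.9729

RK4: k1 = f(x_n, y_n); k2 = f(x_n + h/2, y_n + (h/2)·k1); k3 = f(x_n + h/2, y_n + (h/2)·k2); k4 = f(x_n + h, y_n + h·k3); y_{n+1} = y_n + (h/6)·(k1 + 2k2 + 2k3 + k4).
x=0.000000, y=-0.900000:
  k1 = f(0.000000, -0.900000) = 0.474000
  k2 = f(0.215000, -0.798090) = 0.250563
  k3 = f(0.215000, -0.846129) = 0.215015
  k4 = f(0.430000, -0.807544) = -0.055282
  y ← -0.900000 + (0.43/6)·(k1 + 2k2 + 2k3 + k4) = -0.803259
x=0.430000, y=-0.803259:
  k1 = f(0.430000, -0.803259) = -0.052112
  k2 = f(0.645000, -0.814463) = -0.359253
  k3 = f(0.645000, -0.880498) = -0.408119
  k4 = f(0.860000, -0.978750) = -0.779675
  y ← -0.803259 + (0.43/6)·(k1 + 2k2 + 2k3 + k4) = -0.972860
y(0.86) ≈ -0.9729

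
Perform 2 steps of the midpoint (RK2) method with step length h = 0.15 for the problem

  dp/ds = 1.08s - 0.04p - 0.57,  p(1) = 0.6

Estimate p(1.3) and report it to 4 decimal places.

0.7934

Midpoint: k1 = f(s_n, p_n); k2 = f(s_n + h/2, p_n + (h/2)·k1); p_{n+1} = p_n + h·k2.
s=1.000000, p=0.600000:
  k1 = f(1.000000, 0.600000) = 0.486000
  k2 = f(1.075000, 0.636450) = 0.565542
  p ← 0.600000 + 0.15·0.565542 = 0.684831
s=1.150000, p=0.684831:
  k1 = f(1.150000, 0.684831) = 0.644607
  k2 = f(1.225000, 0.733177) = 0.723673
  p ← 0.684831 + 0.15·0.723673 = 0.793382
p(1.3) ≈ 0.7934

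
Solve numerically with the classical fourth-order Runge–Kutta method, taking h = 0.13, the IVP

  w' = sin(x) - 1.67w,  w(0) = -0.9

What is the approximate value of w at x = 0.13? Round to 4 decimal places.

-0.7165

RK4: k1 = f(x_n, w_n); k2 = f(x_n + h/2, w_n + (h/2)·k1); k3 = f(x_n + h/2, w_n + (h/2)·k2); k4 = f(x_n + h, w_n + h·k3); w_{n+1} = w_n + (h/6)·(k1 + 2k2 + 2k3 + k4).
x=0.000000, w=-0.900000:
  k1 = f(0.000000, -0.900000) = 1.503000
  k2 = f(0.065000, -0.802305) = 1.404804
  k3 = f(0.065000, -0.808688) = 1.415463
  k4 = f(0.130000, -0.715990) = 1.325337
  w ← -0.900000 + (0.13/6)·(k1 + 2k2 + 2k3 + k4) = -0.716508
w(0.13) ≈ -0.7165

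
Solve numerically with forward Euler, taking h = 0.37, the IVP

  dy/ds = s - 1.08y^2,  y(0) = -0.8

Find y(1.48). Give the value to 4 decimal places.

Euler: y_{n+1} = y_n + h·f(s_n, y_n).
s=0.000000, y=-0.800000: f=-0.691200 → y ← -0.800000 + 0.37·(-0.691200) = -1.055744
s=0.370000, y=-1.055744: f=-0.833763 → y ← -1.055744 + 0.37·(-0.833763) = -1.364236
s=0.740000, y=-1.364236: f=-1.270032 → y ← -1.364236 + 0.37·(-1.270032) = -1.834148
s=1.110000, y=-1.834148: f=-2.523227 → y ← -1.834148 + 0.37·(-2.523227) = -2.767742
y(1.48) ≈ -2.7677

-2.7677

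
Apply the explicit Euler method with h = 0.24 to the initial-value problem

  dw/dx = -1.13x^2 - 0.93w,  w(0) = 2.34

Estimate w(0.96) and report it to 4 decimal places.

Euler: w_{n+1} = w_n + h·f(x_n, w_n).
x=0.000000, w=2.340000: f=-2.176200 → w ← 2.340000 + 0.24·(-2.176200) = 1.817712
x=0.240000, w=1.817712: f=-1.755560 → w ← 1.817712 + 0.24·(-1.755560) = 1.396378
x=0.480000, w=1.396378: f=-1.558983 → w ← 1.396378 + 0.24·(-1.558983) = 1.022222
x=0.720000, w=1.022222: f=-1.536458 → w ← 1.022222 + 0.24·(-1.536458) = 0.653472
w(0.96) ≈ 0.6535

0.6535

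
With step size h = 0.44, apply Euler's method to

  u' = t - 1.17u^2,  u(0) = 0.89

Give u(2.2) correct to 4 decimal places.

1.2570

Euler: u_{n+1} = u_n + h·f(t_n, u_n).
t=0.000000, u=0.890000: f=-0.926757 → u ← 0.890000 + 0.44·(-0.926757) = 0.482227
t=0.440000, u=0.482227: f=0.167925 → u ← 0.482227 + 0.44·0.167925 = 0.556114
t=0.880000, u=0.556114: f=0.518163 → u ← 0.556114 + 0.44·0.518163 = 0.784105
t=1.320000, u=0.784105: f=0.600659 → u ← 0.784105 + 0.44·0.600659 = 1.048395
t=1.760000, u=1.048395: f=0.474014 → u ← 1.048395 + 0.44·0.474014 = 1.256962
u(2.2) ≈ 1.2570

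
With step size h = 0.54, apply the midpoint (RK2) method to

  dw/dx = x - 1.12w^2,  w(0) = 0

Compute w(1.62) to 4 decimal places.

Midpoint: k1 = f(x_n, w_n); k2 = f(x_n + h/2, w_n + (h/2)·k1); w_{n+1} = w_n + h·k2.
x=0.000000, w=0.000000:
  k1 = f(0.000000, 0.000000) = 0.000000
  k2 = f(0.270000, 0.000000) = 0.270000
  w ← 0.000000 + 0.54·0.270000 = 0.145800
x=0.540000, w=0.145800:
  k1 = f(0.540000, 0.145800) = 0.516191
  k2 = f(0.810000, 0.285172) = 0.718918
  w ← 0.145800 + 0.54·0.718918 = 0.534016
x=1.080000, w=0.534016:
  k1 = f(1.080000, 0.534016) = 0.760606
  k2 = f(1.350000, 0.739380) = 0.737716
  w ← 0.534016 + 0.54·0.737716 = 0.932383
w(1.62) ≈ 0.9324

0.9324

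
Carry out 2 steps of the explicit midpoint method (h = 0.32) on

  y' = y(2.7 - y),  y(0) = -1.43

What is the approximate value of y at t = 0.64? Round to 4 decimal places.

Midpoint: k1 = f(t_n, y_n); k2 = f(t_n + h/2, y_n + (h/2)·k1); y_{n+1} = y_n + h·k2.
t=0.000000, y=-1.430000:
  k1 = f(0.000000, -1.430000) = -5.905900
  k2 = f(0.160000, -2.374944) = -12.052708
  y ← -1.430000 + 0.32·(-12.052708) = -5.286866
t=0.320000, y=-5.286866:
  k1 = f(0.320000, -5.286866) = -42.225497
  k2 = f(0.480000, -12.042946) = -177.548503
  y ← -5.286866 + 0.32·(-177.548503) = -62.102387
y(0.64) ≈ -62.1024

-62.1024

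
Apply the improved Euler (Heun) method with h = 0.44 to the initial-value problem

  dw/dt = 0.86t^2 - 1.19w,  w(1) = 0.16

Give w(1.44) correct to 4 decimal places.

Heun: k1 = f(t_n, w_n); k2 = f(t_n + h, w_n + h·k1); w_{n+1} = w_n + (h/2)·(k1 + k2).
t=1.000000, w=0.160000:
  k1 = f(1.000000, 0.160000) = 0.669600
  k2 = f(1.440000, 0.454624) = 1.242293
  w ← 0.160000 + (0.44/2)·(0.669600 + 1.242293) = 0.580617
w(1.44) ≈ 0.5806

0.5806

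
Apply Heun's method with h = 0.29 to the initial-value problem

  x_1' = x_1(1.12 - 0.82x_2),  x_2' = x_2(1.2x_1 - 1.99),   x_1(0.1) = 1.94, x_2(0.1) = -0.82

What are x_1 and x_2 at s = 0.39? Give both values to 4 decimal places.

3.2387, -1.0623

Heun on (x_1,x_2): k1 = f(s_n, state_n); k2 = f(s_n + h, state_n + h·k1); state_{n+1} = state_n + (h/2)·(k1 + k2).
0.100000: (1.940000, -0.820000)
  k1 = (3.477256, -0.277160)
  predictor → (2.948404, -0.900376)
  k2 = (5.479045, -1.393859)
  → (3.238664, -1.062298)
(x_1(0.39), x_2(0.39)) ≈ (3.2387, -1.0623)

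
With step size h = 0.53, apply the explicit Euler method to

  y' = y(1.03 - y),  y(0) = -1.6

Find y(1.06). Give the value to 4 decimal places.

-13.6967

Euler: y_{n+1} = y_n + h·f(t_n, y_n).
t=0.000000, y=-1.600000: f=-4.208000 → y ← -1.600000 + 0.53·(-4.208000) = -3.830240
t=0.530000, y=-3.830240: f=-18.615886 → y ← -3.830240 + 0.53·(-18.615886) = -13.696659
y(1.06) ≈ -13.6967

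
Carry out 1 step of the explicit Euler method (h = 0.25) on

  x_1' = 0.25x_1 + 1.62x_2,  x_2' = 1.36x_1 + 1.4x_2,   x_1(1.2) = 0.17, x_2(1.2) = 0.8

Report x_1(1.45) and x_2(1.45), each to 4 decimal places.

Euler on (x_1,x_2): x_1_{n+1} = x_1_n + h·x_1', x_2_{n+1} = x_2_n + h·x_2'.
1.200000: (0.170000, 0.800000); f=(1.338500, 1.351200) → (0.504625, 1.137800)
(x_1(1.45), x_2(1.45)) ≈ (0.5046, 1.1378)

0.5046, 1.1378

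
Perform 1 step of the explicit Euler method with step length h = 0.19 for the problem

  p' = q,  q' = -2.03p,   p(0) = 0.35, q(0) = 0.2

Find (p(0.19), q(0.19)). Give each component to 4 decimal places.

Euler on (p,q): p_{n+1} = p_n + h·p', q_{n+1} = q_n + h·q'.
0.000000: (0.350000, 0.200000); f=(0.200000, -0.710500) → (0.388000, 0.065005)
(p(0.19), q(0.19)) ≈ (0.3880, 0.0650)

0.3880, 0.0650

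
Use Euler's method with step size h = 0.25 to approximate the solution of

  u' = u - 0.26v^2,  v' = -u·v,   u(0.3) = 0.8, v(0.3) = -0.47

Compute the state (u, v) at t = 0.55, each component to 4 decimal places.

0.9856, -0.3760

Euler on (u,v): u_{n+1} = u_n + h·u', v_{n+1} = v_n + h·v'.
0.300000: (0.800000, -0.470000); f=(0.742566, 0.376000) → (0.985642, -0.376000)
(u(0.55), v(0.55)) ≈ (0.9856, -0.3760)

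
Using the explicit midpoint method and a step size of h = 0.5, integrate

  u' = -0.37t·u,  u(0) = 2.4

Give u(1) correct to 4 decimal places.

1.9861

Midpoint: k1 = f(t_n, u_n); k2 = f(t_n + h/2, u_n + (h/2)·k1); u_{n+1} = u_n + h·k2.
t=0.000000, u=2.400000:
  k1 = f(0.000000, 2.400000) = 0.000000
  k2 = f(0.250000, 2.400000) = -0.222000
  u ← 2.400000 + 0.5·(-0.222000) = 2.289000
t=0.500000, u=2.289000:
  k1 = f(0.500000, 2.289000) = -0.423465
  k2 = f(0.750000, 2.183134) = -0.605820
  u ← 2.289000 + 0.5·(-0.605820) = 1.986090
u(1) ≈ 1.9861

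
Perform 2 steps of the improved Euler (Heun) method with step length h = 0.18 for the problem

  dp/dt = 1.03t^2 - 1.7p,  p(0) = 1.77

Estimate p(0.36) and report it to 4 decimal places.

0.9877

Heun: k1 = f(t_n, p_n); k2 = f(t_n + h, p_n + h·k1); p_{n+1} = p_n + (h/2)·(k1 + k2).
t=0.000000, p=1.770000:
  k1 = f(0.000000, 1.770000) = -3.009000
  k2 = f(0.180000, 1.228380) = -2.054874
  p ← 1.770000 + (0.18/2)·(-3.009000 + (-2.054874)) = 1.314251
t=0.180000, p=1.314251:
  k1 = f(0.180000, 1.314251) = -2.200855
  k2 = f(0.360000, 0.918097) = -1.427278
  p ← 1.314251 + (0.18/2)·(-2.200855 + (-1.427278)) = 0.987719
p(0.36) ≈ 0.9877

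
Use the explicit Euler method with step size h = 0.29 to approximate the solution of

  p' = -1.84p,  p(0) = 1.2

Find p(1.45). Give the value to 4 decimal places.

Euler: p_{n+1} = p_n + h·f(x_n, p_n).
x=0.000000, p=1.200000: f=-2.208000 → p ← 1.200000 + 0.29·(-2.208000) = 0.559680
x=0.290000, p=0.559680: f=-1.029811 → p ← 0.559680 + 0.29·(-1.029811) = 0.261035
x=0.580000, p=0.261035: f=-0.480304 → p ← 0.261035 + 0.29·(-0.480304) = 0.121747
x=0.870000, p=0.121747: f=-0.224014 → p ← 0.121747 + 0.29·(-0.224014) = 0.056783
x=1.160000, p=0.056783: f=-0.104480 → p ← 0.056783 + 0.29·(-0.104480) = 0.026483
p(1.45) ≈ 0.0265

0.0265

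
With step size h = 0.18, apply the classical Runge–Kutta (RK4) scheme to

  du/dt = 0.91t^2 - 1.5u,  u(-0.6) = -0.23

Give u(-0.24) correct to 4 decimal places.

-0.0901

RK4: k1 = f(t_n, u_n); k2 = f(t_n + h/2, u_n + (h/2)·k1); k3 = f(t_n + h/2, u_n + (h/2)·k2); k4 = f(t_n + h, u_n + h·k3); u_{n+1} = u_n + (h/6)·(k1 + 2k2 + 2k3 + k4).
t=-0.600000, u=-0.230000:
  k1 = f(-0.600000, -0.230000) = 0.672600
  k2 = f(-0.510000, -0.169466) = 0.490890
  k3 = f(-0.510000, -0.185820) = 0.515421
  k4 = f(-0.420000, -0.137224) = 0.366360
  u ← -0.230000 + (0.18/6)·(k1 + 2k2 + 2k3 + k4) = -0.138453
t=-0.420000, u=-0.138453:
  k1 = f(-0.420000, -0.138453) = 0.368203
  k2 = f(-0.330000, -0.105314) = 0.257070
  k3 = f(-0.330000, -0.115316) = 0.272073
  k4 = f(-0.240000, -0.089479) = 0.186635
  u ← -0.138453 + (0.18/6)·(k1 + 2k2 + 2k3 + k4) = -0.090059
u(-0.24) ≈ -0.0901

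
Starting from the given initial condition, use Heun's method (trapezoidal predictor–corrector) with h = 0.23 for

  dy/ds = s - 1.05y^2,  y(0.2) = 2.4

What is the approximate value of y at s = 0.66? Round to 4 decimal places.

1.2987

Heun: k1 = f(s_n, y_n); k2 = f(s_n + h, y_n + h·k1); y_{n+1} = y_n + (h/2)·(k1 + k2).
s=0.200000, y=2.400000:
  k1 = f(0.200000, 2.400000) = -5.848000
  k2 = f(0.430000, 1.054960) = -0.738588
  y ← 2.400000 + (0.23/2)·(-5.848000 + (-0.738588)) = 1.642542
s=0.430000, y=1.642542:
  k1 = f(0.430000, 1.642542) = -2.402843
  k2 = f(0.660000, 1.089889) = -0.587250
  y ← 1.642542 + (0.23/2)·(-2.402843 + (-0.587250)) = 1.298682
y(0.66) ≈ 1.2987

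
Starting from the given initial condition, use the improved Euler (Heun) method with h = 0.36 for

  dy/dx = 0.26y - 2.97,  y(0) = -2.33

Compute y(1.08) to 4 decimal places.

Heun: k1 = f(x_n, y_n); k2 = f(x_n + h, y_n + h·k1); y_{n+1} = y_n + (h/2)·(k1 + k2).
x=0.000000, y=-2.330000:
  k1 = f(0.000000, -2.330000) = -3.575800
  k2 = f(0.360000, -3.617288) = -3.910495
  y ← -2.330000 + (0.36/2)·(-3.575800 + (-3.910495)) = -3.677533
x=0.360000, y=-3.677533:
  k1 = f(0.360000, -3.677533) = -3.926159
  k2 = f(0.720000, -5.090950) = -4.293647
  y ← -3.677533 + (0.36/2)·(-3.926159 + (-4.293647)) = -5.157098
x=0.720000, y=-5.157098:
  k1 = f(0.720000, -5.157098) = -4.310846
  k2 = f(1.080000, -6.709002) = -4.714341
  y ← -5.157098 + (0.36/2)·(-4.310846 + (-4.714341)) = -6.781632
y(1.08) ≈ -6.7816

-6.7816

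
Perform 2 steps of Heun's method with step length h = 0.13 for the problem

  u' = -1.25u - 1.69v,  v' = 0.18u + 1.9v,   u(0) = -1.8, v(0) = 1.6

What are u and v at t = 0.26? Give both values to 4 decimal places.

-2.0626, 2.4986

Heun on (u,v): k1 = f(t_n, state_n); k2 = f(t_n + h, state_n + h·k1); state_{n+1} = state_n + (h/2)·(k1 + k2).
0.000000: (-1.800000, 1.600000)
  k1 = (-0.454000, 2.716000)
  predictor → (-1.859020, 1.953080)
  k2 = (-0.976930, 3.376228)
  → (-1.893010, 1.995995)
0.130000: (-1.893010, 1.995995)
  k1 = (-1.006968, 3.451648)
  predictor → (-2.023916, 2.444709)
  k2 = (-1.601663, 4.280642)
  → (-2.062571, 2.498594)
(u(0.26), v(0.26)) ≈ (-2.0626, 2.4986)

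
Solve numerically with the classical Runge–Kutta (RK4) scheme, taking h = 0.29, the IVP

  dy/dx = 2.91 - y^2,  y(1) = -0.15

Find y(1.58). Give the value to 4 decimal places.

1.2213

RK4: k1 = f(x_n, y_n); k2 = f(x_n + h/2, y_n + (h/2)·k1); k3 = f(x_n + h/2, y_n + (h/2)·k2); k4 = f(x_n + h, y_n + h·k3); y_{n+1} = y_n + (h/6)·(k1 + 2k2 + 2k3 + k4).
x=1.000000, y=-0.150000:
  k1 = f(1.000000, -0.150000) = 2.887500
  k2 = f(1.145000, 0.268687) = 2.837807
  k3 = f(1.145000, 0.261482) = 2.841627
  k4 = f(1.290000, 0.674072) = 2.455627
  y ← -0.150000 + (0.29/6)·(k1 + 2k2 + 2k3 + k4) = 0.657263
x=1.290000, y=0.657263:
  k1 = f(1.290000, 0.657263) = 2.478005
  k2 = f(1.435000, 1.016574) = 1.876578
  k3 = f(1.435000, 0.929367) = 2.046277
  k4 = f(1.580000, 1.250684) = 1.345791
  y ← 0.657263 + (0.29/6)·(k1 + 2k2 + 2k3 + k4) = 1.221289
y(1.58) ≈ 1.2213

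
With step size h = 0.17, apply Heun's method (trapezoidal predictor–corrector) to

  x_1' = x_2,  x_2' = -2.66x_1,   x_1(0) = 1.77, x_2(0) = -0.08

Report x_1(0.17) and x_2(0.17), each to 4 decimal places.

Heun on (x_1,x_2): k1 = f(s_n, state_n); k2 = f(s_n + h, state_n + h·k1); state_{n+1} = state_n + (h/2)·(k1 + k2).
0.000000: (1.770000, -0.080000)
  k1 = (-0.080000, -4.708200)
  predictor → (1.756400, -0.880394)
  k2 = (-0.880394, -4.672024)
  → (1.688367, -0.877319)
(x_1(0.17), x_2(0.17)) ≈ (1.6884, -0.8773)

1.6884, -0.8773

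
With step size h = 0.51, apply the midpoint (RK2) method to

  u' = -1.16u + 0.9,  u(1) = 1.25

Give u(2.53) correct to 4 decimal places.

Midpoint: k1 = f(s_n, u_n); k2 = f(s_n + h/2, u_n + (h/2)·k1); u_{n+1} = u_n + h·k2.
s=1.000000, u=1.250000:
  k1 = f(1.000000, 1.250000) = -0.550000
  k2 = f(1.255000, 1.109750) = -0.387310
  u ← 1.250000 + 0.51·(-0.387310) = 1.052472
s=1.510000, u=1.052472:
  k1 = f(1.510000, 1.052472) = -0.320867
  k2 = f(1.765000, 0.970651) = -0.225955
  u ← 1.052472 + 0.51·(-0.225955) = 0.937235
s=2.020000, u=0.937235:
  k1 = f(2.020000, 0.937235) = -0.187193
  k2 = f(2.275000, 0.889501) = -0.131821
  u ← 0.937235 + 0.51·(-0.131821) = 0.870006
u(2.53) ≈ 0.8700

0.8700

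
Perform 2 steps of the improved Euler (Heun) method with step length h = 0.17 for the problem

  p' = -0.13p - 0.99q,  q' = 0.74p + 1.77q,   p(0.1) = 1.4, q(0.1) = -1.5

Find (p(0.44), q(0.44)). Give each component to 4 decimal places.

1.9346, -2.1723

Heun on (p,q): k1 = f(x_n, state_n); k2 = f(x_n + h, state_n + h·k1); state_{n+1} = state_n + (h/2)·(k1 + k2).
0.100000: (1.400000, -1.500000)
  k1 = (1.303000, -1.619000)
  predictor → (1.621510, -1.775230)
  k2 = (1.546681, -1.942240)
  → (1.642223, -1.802705)
0.270000: (1.642223, -1.802705)
  k1 = (1.571189, -1.975544)
  predictor → (1.909325, -2.138548)
  k2 = (1.868950, -2.372329)
  → (1.934635, -2.172275)
(p(0.44), q(0.44)) ≈ (1.9346, -2.1723)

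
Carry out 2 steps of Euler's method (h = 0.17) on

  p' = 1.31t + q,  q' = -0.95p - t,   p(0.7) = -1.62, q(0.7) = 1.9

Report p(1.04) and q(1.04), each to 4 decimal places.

-0.6001, 2.0790

Euler on (p,q): p_{n+1} = p_n + h·p', q_{n+1} = q_n + h·q'.
0.700000: (-1.620000, 1.900000); f=(2.817000, 0.839000) → (-1.141110, 2.042630)
0.870000: (-1.141110, 2.042630); f=(3.182330, 0.214054) → (-0.600114, 2.079019)
(p(1.04), q(1.04)) ≈ (-0.6001, 2.0790)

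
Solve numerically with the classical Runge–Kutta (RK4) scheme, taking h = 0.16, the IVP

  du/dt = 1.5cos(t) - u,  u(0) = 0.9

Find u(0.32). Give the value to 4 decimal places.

1.0568

RK4: k1 = f(t_n, u_n); k2 = f(t_n + h/2, u_n + (h/2)·k1); k3 = f(t_n + h/2, u_n + (h/2)·k2); k4 = f(t_n + h, u_n + h·k3); u_{n+1} = u_n + (h/6)·(k1 + 2k2 + 2k3 + k4).
t=0.000000, u=0.900000:
  k1 = f(0.000000, 0.900000) = 0.600000
  k2 = f(0.080000, 0.948000) = 0.547203
  k3 = f(0.080000, 0.943776) = 0.551426
  k4 = f(0.160000, 0.988228) = 0.492613
  u ← 0.900000 + (0.16/6)·(k1 + 2k2 + 2k3 + k4) = 0.987730
t=0.160000, u=0.987730:
  k1 = f(0.160000, 0.987730) = 0.493111
  k2 = f(0.240000, 1.027179) = 0.429828
  k3 = f(0.240000, 1.022116) = 0.434891
  k4 = f(0.320000, 1.057312) = 0.366541
  u ← 0.987730 + (0.16/6)·(k1 + 2k2 + 2k3 + k4) = 1.056772
u(0.32) ≈ 1.0568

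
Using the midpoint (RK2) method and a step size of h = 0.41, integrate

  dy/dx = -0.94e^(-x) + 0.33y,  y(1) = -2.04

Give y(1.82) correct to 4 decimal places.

Midpoint: k1 = f(x_n, y_n); k2 = f(x_n + h/2, y_n + (h/2)·k1); y_{n+1} = y_n + h·k2.
x=1.000000, y=-2.040000:
  k1 = f(1.000000, -2.040000) = -1.019007
  k2 = f(1.205000, -2.248896) = -1.023846
  y ← -2.040000 + 0.41·(-1.023846) = -2.459777
x=1.410000, y=-2.459777:
  k1 = f(1.410000, -2.459777) = -1.041221
  k2 = f(1.615000, -2.673227) = -1.069122
  y ← -2.459777 + 0.41·(-1.069122) = -2.898117
y(1.82) ≈ -2.8981

-2.8981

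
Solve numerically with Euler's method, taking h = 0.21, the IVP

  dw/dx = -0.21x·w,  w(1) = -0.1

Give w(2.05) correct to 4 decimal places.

Euler: w_{n+1} = w_n + h·f(x_n, w_n).
x=1.000000, w=-0.100000: f=0.021000 → w ← -0.100000 + 0.21·0.021000 = -0.095590
x=1.210000, w=-0.095590: f=0.024289 → w ← -0.095590 + 0.21·0.024289 = -0.090489
x=1.420000, w=-0.090489: f=0.026984 → w ← -0.090489 + 0.21·0.026984 = -0.084823
x=1.630000, w=-0.084823: f=0.029035 → w ← -0.084823 + 0.21·0.029035 = -0.078725
x=1.840000, w=-0.078725: f=0.030419 → w ← -0.078725 + 0.21·0.030419 = -0.072337
w(2.05) ≈ -0.0723

-0.0723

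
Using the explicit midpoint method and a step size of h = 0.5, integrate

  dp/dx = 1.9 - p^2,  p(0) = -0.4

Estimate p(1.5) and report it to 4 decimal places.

Midpoint: k1 = f(x_n, p_n); k2 = f(x_n + h/2, p_n + (h/2)·k1); p_{n+1} = p_n + h·k2.
x=0.000000, p=-0.400000:
  k1 = f(0.000000, -0.400000) = 1.740000
  k2 = f(0.250000, 0.035000) = 1.898775
  p ← -0.400000 + 0.5·1.898775 = 0.549387
x=0.500000, p=0.549387:
  k1 = f(0.500000, 0.549387) = 1.598173
  k2 = f(0.750000, 0.948931) = 0.999530
  p ← 0.549387 + 0.5·0.999530 = 1.049153
x=1.000000, p=1.049153:
  k1 = f(1.000000, 1.049153) = 0.799279
  k2 = f(1.250000, 1.248972) = 0.340068
  p ← 1.049153 + 0.5·0.340068 = 1.219187
p(1.5) ≈ 1.2192

1.2192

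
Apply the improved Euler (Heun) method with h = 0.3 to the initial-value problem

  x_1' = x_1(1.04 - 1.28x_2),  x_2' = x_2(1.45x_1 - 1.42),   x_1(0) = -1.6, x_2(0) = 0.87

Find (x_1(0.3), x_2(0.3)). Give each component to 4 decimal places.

Heun on (x_1,x_2): k1 = f(t_n, state_n); k2 = f(t_n + h, state_n + h·k1); state_{n+1} = state_n + (h/2)·(k1 + k2).
0.000000: (-1.600000, 0.870000)
  k1 = (0.117760, -3.253800)
  predictor → (-1.564672, -0.106140)
  k2 = (-1.839834, 0.391527)
  → (-1.858311, 0.440659)
(x_1(0.3), x_2(0.3)) ≈ (-1.8583, 0.4407)

-1.8583, 0.4407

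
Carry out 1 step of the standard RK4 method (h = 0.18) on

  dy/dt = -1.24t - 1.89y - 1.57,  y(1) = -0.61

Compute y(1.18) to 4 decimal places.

-0.8808

RK4: k1 = f(t_n, y_n); k2 = f(t_n + h/2, y_n + (h/2)·k1); k3 = f(t_n + h/2, y_n + (h/2)·k2); k4 = f(t_n + h, y_n + h·k3); y_{n+1} = y_n + (h/6)·(k1 + 2k2 + 2k3 + k4).
t=1.000000, y=-0.610000:
  k1 = f(1.000000, -0.610000) = -1.657100
  k2 = f(1.090000, -0.759139) = -1.486827
  k3 = f(1.090000, -0.743814) = -1.515791
  k4 = f(1.180000, -0.882842) = -1.364628
  y ← -0.610000 + (0.18/6)·(k1 + 2k2 + 2k3 + k4) = -0.880809
y(1.18) ≈ -0.8808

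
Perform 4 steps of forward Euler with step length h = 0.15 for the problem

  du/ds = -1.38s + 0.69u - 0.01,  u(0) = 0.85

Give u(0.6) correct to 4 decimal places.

Euler: u_{n+1} = u_n + h·f(s_n, u_n).
s=0.000000, u=0.850000: f=0.576500 → u ← 0.850000 + 0.15·0.576500 = 0.936475
s=0.150000, u=0.936475: f=0.429168 → u ← 0.936475 + 0.15·0.429168 = 1.000850
s=0.300000, u=1.000850: f=0.266587 → u ← 1.000850 + 0.15·0.266587 = 1.040838
s=0.450000, u=1.040838: f=0.087178 → u ← 1.040838 + 0.15·0.087178 = 1.053915
u(0.6) ≈ 1.0539

1.0539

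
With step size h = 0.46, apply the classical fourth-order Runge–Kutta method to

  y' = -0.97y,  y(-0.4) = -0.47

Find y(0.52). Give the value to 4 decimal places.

-0.1926

RK4: k1 = f(x_n, y_n); k2 = f(x_n + h/2, y_n + (h/2)·k1); k3 = f(x_n + h/2, y_n + (h/2)·k2); k4 = f(x_n + h, y_n + h·k3); y_{n+1} = y_n + (h/6)·(k1 + 2k2 + 2k3 + k4).
x=-0.400000, y=-0.470000:
  k1 = f(-0.400000, -0.470000) = 0.455900
  k2 = f(-0.170000, -0.365143) = 0.354189
  k3 = f(-0.170000, -0.388537) = 0.376880
  k4 = f(0.060000, -0.296635) = 0.287736
  y ← -0.470000 + (0.46/6)·(k1 + 2k2 + 2k3 + k4) = -0.300891
x=0.060000, y=-0.300891:
  k1 = f(0.060000, -0.300891) = 0.291864
  k2 = f(0.290000, -0.233762) = 0.226749
  k3 = f(0.290000, -0.248738) = 0.241276
  k4 = f(0.520000, -0.189904) = 0.184206
  y ← -0.300891 + (0.46/6)·(k1 + 2k2 + 2k3 + k4) = -0.192628
y(0.52) ≈ -0.1926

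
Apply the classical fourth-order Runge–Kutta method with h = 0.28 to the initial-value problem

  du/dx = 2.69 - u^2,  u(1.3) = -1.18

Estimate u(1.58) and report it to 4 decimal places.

RK4: k1 = f(x_n, u_n); k2 = f(x_n + h/2, u_n + (h/2)·k1); k3 = f(x_n + h/2, u_n + (h/2)·k2); k4 = f(x_n + h, u_n + h·k3); u_{n+1} = u_n + (h/6)·(k1 + 2k2 + 2k3 + k4).
x=1.300000, u=-1.180000:
  k1 = f(1.300000, -1.180000) = 1.297600
  k2 = f(1.440000, -0.998336) = 1.693325
  k3 = f(1.440000, -0.942934) = 1.800875
  k4 = f(1.580000, -0.675755) = 2.233355
  u ← -1.180000 + (0.28/6)·(k1 + 2k2 + 2k3 + k4) = -0.689097
u(1.58) ≈ -0.6891

-0.6891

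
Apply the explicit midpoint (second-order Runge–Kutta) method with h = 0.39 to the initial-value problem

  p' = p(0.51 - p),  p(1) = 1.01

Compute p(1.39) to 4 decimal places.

0.8673

Midpoint: k1 = f(t_n, p_n); k2 = f(t_n + h/2, p_n + (h/2)·k1); p_{n+1} = p_n + h·k2.
t=1.000000, p=1.010000:
  k1 = f(1.000000, 1.010000) = -0.505000
  k2 = f(1.195000, 0.911525) = -0.366000
  p ← 1.010000 + 0.39·(-0.366000) = 0.867260
p(1.39) ≈ 0.8673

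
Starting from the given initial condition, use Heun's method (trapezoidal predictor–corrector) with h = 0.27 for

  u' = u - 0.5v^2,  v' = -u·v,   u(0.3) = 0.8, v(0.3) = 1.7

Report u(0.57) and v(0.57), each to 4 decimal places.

0.6775, 1.4038

Heun on (u,v): k1 = f(t_n, state_n); k2 = f(t_n + h, state_n + h·k1); state_{n+1} = state_n + (h/2)·(k1 + k2).
0.300000: (0.800000, 1.700000)
  k1 = (-0.645000, -1.360000)
  predictor → (0.625850, 1.332800)
  k2 = (-0.262328, -0.834133)
  → (0.677511, 1.403792)
(u(0.57), v(0.57)) ≈ (0.6775, 1.4038)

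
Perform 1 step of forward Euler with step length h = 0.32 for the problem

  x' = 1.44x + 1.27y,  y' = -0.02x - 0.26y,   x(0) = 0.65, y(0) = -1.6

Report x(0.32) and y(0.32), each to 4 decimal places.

Euler on (x,y): x_{n+1} = x_n + h·x', y_{n+1} = y_n + h·y'.
0.000000: (0.650000, -1.600000); f=(-1.096000, 0.403000) → (0.299280, -1.471040)
(x(0.32), y(0.32)) ≈ (0.2993, -1.4710)

0.2993, -1.4710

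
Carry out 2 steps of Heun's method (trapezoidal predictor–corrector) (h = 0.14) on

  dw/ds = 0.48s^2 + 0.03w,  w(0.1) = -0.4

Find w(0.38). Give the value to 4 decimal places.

-0.3943

Heun: k1 = f(s_n, w_n); k2 = f(s_n + h, w_n + h·k1); w_{n+1} = w_n + (h/2)·(k1 + k2).
s=0.100000, w=-0.400000:
  k1 = f(0.100000, -0.400000) = -0.007200
  k2 = f(0.240000, -0.401008) = 0.015618
  w ← -0.400000 + (0.14/2)·(-0.007200 + 0.015618) = -0.399411
s=0.240000, w=-0.399411:
  k1 = f(0.240000, -0.399411) = 0.015666
  k2 = f(0.380000, -0.397218) = 0.057395
  w ← -0.399411 + (0.14/2)·(0.015666 + 0.057395) = -0.394296
w(0.38) ≈ -0.3943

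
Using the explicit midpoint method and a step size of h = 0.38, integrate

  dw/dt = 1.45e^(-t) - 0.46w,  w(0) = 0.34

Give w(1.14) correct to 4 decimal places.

0.9145

Midpoint: k1 = f(t_n, w_n); k2 = f(t_n + h/2, w_n + (h/2)·k1); w_{n+1} = w_n + h·k2.
t=0.000000, w=0.340000:
  k1 = f(0.000000, 0.340000) = 1.293600
  k2 = f(0.190000, 0.585784) = 0.929630
  w ← 0.340000 + 0.38·0.929630 = 0.693259
t=0.380000, w=0.693259:
  k1 = f(0.380000, 0.693259) = 0.672700
  k2 = f(0.570000, 0.821072) = 0.442319
  w ← 0.693259 + 0.38·0.442319 = 0.861341
t=0.760000, w=0.861341:
  k1 = f(0.760000, 0.861341) = 0.281900
  k2 = f(0.950000, 0.914901) = 0.139920
  w ← 0.861341 + 0.38·0.139920 = 0.914510
w(1.14) ≈ 0.9145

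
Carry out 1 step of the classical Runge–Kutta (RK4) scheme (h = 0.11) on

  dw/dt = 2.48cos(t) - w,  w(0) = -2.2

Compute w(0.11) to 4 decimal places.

-1.7130

RK4: k1 = f(t_n, w_n); k2 = f(t_n + h/2, w_n + (h/2)·k1); k3 = f(t_n + h/2, w_n + (h/2)·k2); k4 = f(t_n + h, w_n + h·k3); w_{n+1} = w_n + (h/6)·(k1 + 2k2 + 2k3 + k4).
t=0.000000, w=-2.200000:
  k1 = f(0.000000, -2.200000) = 4.680000
  k2 = f(0.055000, -1.942600) = 4.418850
  k3 = f(0.055000, -1.956963) = 4.433213
  k4 = f(0.110000, -1.712347) = 4.177358
  w ← -2.200000 + (0.11/6)·(k1 + 2k2 + 2k3 + k4) = -1.713039
w(0.11) ≈ -1.7130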